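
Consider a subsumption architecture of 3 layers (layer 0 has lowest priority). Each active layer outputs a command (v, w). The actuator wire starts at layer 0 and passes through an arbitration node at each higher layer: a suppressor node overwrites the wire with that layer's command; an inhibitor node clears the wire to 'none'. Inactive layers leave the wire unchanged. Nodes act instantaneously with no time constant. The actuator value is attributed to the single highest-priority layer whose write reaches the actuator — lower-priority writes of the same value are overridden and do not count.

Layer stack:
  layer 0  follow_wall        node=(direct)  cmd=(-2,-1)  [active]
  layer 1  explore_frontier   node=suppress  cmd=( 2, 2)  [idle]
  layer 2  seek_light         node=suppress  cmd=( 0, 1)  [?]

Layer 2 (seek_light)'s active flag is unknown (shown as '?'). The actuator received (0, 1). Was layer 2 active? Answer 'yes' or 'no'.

If layer 2 is active=yes:
  actuator would be (0, 1)
If layer 2 is active=no:
  actuator would be (-2, -1)
Observed (0, 1), so layer 2 was active.

yes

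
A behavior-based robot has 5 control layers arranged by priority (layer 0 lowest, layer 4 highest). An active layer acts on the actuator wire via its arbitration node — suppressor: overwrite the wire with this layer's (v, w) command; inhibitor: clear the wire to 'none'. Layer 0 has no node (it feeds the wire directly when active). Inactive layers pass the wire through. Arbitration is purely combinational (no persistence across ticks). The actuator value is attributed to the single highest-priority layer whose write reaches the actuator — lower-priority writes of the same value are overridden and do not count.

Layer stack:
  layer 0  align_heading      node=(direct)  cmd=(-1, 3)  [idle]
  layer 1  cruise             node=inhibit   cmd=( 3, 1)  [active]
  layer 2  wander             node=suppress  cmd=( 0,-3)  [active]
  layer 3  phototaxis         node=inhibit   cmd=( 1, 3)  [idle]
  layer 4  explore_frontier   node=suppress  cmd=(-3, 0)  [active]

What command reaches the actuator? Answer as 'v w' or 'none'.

-3 0

L0 align_heading: idle → wire = none
L1 cruise: active, inhibitor → wire = none
L2 wander: active, suppressor → wire = (0, -3)
L3 phototaxis: idle → wire stays (0, -3)
L4 explore_frontier: active, suppressor → wire = (-3, 0)
actuator = (-3, 0)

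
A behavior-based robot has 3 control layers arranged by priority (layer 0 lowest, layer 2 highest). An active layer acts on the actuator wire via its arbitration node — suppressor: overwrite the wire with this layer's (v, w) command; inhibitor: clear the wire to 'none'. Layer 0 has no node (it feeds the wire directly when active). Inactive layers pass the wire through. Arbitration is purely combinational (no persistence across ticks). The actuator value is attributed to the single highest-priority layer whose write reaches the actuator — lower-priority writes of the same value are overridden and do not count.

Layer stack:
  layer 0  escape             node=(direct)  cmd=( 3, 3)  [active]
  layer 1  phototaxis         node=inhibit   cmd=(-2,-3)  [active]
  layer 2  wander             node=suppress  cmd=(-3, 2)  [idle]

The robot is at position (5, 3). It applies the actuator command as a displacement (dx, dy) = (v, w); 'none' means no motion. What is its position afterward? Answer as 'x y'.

5 3

[0] escape on; wire := (3, 3)
[1] phototaxis on (inhibit); wire := none
[2] wander off; pass none
output none
position: (5, 3) + none = (5, 3)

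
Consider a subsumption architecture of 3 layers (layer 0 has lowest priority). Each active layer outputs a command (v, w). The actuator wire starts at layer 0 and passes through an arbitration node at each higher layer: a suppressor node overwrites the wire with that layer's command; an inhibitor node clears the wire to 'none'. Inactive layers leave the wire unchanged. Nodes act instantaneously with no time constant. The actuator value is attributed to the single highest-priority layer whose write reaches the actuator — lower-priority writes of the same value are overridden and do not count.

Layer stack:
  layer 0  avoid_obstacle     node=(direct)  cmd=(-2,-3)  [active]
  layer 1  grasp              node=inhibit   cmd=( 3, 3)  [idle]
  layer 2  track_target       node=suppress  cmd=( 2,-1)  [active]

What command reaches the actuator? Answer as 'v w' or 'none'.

2 -1

layer 0 (avoid_obstacle) active — direct: (-2, -3)
layer 1 (grasp) idle — unchanged: (-2, -3)
layer 2 (track_target) active — suppresses: (2, -1)
→ actuator (2, -1)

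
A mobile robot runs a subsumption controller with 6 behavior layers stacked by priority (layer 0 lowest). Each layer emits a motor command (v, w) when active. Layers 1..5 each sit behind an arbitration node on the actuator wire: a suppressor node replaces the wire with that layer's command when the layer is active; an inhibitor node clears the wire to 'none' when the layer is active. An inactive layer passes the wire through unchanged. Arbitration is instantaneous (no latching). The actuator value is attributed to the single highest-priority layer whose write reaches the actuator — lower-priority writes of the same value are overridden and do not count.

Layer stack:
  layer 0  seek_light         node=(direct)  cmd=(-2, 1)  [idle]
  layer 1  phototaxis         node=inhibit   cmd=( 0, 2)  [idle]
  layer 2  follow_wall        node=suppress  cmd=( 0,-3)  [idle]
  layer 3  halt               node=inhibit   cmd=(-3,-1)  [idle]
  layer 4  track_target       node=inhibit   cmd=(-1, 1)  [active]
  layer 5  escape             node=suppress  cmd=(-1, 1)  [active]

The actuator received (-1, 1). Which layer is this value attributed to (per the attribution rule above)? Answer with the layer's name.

[0] seek_light off; wire := none
[1] phototaxis off; pass none
[2] follow_wall off; pass none
[3] halt off; pass none
[4] track_target on (inhibit); wire := none
[5] escape on (suppress); wire := (-1, 1)
output (-1, 1)
last writer: layer 5 = escape

escape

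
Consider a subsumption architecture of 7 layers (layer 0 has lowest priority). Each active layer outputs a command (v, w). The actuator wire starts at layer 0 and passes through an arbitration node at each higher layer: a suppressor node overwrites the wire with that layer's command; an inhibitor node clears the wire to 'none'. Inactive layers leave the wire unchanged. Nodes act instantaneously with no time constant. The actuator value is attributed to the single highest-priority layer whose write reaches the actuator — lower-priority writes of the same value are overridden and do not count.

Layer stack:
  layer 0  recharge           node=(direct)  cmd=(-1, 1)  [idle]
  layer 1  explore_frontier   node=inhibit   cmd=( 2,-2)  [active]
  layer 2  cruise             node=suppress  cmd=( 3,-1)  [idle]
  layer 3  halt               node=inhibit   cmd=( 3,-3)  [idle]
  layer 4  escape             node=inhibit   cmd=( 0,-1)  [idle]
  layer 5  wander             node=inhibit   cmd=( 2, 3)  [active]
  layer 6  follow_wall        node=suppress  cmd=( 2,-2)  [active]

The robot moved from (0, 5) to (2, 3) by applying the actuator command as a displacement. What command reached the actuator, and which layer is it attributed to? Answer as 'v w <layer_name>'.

2 -2 follow_wall

displacement = (2, 3) − (0, 5) = (2, -2)
L0 recharge: idle → wire = none
L1 explore_frontier: active, inhibitor → wire = none
L2 cruise: idle → wire stays none
L3 halt: idle → wire stays none
L4 escape: idle → wire stays none
L5 wander: active, inhibitor → wire = none
L6 follow_wall: active, suppressor → wire = (2, -2)
actuator = (2, -2) — from layer 6 (follow_wall)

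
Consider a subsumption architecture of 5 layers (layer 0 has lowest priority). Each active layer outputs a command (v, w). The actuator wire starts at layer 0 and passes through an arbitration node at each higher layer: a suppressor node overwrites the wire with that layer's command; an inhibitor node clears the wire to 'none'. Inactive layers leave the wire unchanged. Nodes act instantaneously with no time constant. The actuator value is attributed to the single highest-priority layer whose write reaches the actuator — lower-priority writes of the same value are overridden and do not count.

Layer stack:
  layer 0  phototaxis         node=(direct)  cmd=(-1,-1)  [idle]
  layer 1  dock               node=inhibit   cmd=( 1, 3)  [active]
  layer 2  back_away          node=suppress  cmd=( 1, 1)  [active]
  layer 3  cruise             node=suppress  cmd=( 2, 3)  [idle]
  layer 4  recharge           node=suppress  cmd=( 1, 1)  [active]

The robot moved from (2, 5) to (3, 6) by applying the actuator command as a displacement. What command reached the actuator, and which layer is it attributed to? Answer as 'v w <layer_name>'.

displacement = (3, 6) − (2, 5) = (1, 1)
L0 phototaxis: idle → wire = none
L1 dock: active, inhibitor → wire = none
L2 back_away: active, suppressor → wire = (1, 1)
L3 cruise: idle → wire stays (1, 1)
L4 recharge: active, suppressor → wire = (1, 1)
actuator = (1, 1) — from layer 4 (recharge)

1 1 recharge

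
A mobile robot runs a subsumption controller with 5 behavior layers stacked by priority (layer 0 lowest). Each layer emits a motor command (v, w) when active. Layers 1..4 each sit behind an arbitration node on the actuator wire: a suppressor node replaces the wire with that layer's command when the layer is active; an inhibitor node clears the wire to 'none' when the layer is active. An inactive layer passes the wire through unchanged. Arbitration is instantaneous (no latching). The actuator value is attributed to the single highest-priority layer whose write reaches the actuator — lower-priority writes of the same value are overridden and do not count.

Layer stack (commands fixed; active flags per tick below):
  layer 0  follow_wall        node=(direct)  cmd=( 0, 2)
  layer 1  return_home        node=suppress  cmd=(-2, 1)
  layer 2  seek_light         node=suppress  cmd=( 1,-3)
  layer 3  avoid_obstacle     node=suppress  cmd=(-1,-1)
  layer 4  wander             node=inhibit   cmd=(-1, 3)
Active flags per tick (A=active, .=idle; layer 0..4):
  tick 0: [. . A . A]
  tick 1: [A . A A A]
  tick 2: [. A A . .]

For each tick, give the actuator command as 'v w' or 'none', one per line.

tick 0:
  L0 follow_wall: idle → wire = none
  L1 return_home: idle → wire stays none
  L2 seek_light: active, suppressor → wire = (1, -3)
  L3 avoid_obstacle: idle → wire stays (1, -3)
  L4 wander: active, inhibitor → wire = none
  actuator = none
tick 1:
  L0 follow_wall: active, feeds wire = (0, 2)
  L1 return_home: idle → wire stays (0, 2)
  L2 seek_light: active, suppressor → wire = (1, -3)
  L3 avoid_obstacle: active, suppressor → wire = (-1, -1)
  L4 wander: active, inhibitor → wire = none
  actuator = none
tick 2:
  L0 follow_wall: idle → wire = none
  L1 return_home: active, suppressor → wire = (-2, 1)
  L2 seek_light: active, suppressor → wire = (1, -3)
  L3 avoid_obstacle: idle → wire stays (1, -3)
  L4 wander: idle → wire stays (1, -3)
  actuator = (1, -3)

none
none
1 -3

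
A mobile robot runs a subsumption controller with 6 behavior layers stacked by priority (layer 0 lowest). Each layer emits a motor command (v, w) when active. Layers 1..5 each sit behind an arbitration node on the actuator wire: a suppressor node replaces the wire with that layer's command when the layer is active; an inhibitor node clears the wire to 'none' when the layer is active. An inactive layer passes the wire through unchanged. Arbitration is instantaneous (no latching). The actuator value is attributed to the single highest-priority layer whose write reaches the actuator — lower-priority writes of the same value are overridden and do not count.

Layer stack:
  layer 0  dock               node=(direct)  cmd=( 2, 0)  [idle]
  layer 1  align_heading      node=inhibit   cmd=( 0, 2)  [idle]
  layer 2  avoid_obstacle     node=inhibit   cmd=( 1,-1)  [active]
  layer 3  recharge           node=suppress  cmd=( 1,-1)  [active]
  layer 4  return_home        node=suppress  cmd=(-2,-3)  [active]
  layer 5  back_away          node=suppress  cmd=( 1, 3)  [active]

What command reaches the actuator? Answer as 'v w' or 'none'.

[0] dock off; wire := none
[1] align_heading off; pass none
[2] avoid_obstacle on (inhibit); wire := none
[3] recharge on (suppress); wire := (1, -1)
[4] return_home on (suppress); wire := (-2, -3)
[5] back_away on (suppress); wire := (1, 3)
output (1, 3)

1 3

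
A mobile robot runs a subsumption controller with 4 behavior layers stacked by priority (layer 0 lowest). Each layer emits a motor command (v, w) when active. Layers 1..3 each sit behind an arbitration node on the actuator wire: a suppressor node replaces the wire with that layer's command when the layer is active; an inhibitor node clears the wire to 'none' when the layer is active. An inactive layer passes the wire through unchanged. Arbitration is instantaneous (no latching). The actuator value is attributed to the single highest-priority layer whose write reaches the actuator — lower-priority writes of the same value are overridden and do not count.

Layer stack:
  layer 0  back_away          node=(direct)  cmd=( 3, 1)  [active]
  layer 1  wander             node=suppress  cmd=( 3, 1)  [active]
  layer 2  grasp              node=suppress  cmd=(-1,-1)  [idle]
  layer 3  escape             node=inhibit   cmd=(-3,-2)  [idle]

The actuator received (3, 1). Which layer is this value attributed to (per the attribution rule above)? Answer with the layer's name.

wander

[0] back_away on; wire := (3, 1)
[1] wander on (suppress); wire := (3, 1)
[2] grasp off; pass (3, 1)
[3] escape off; pass (3, 1)
output (3, 1)
last writer: layer 1 = wander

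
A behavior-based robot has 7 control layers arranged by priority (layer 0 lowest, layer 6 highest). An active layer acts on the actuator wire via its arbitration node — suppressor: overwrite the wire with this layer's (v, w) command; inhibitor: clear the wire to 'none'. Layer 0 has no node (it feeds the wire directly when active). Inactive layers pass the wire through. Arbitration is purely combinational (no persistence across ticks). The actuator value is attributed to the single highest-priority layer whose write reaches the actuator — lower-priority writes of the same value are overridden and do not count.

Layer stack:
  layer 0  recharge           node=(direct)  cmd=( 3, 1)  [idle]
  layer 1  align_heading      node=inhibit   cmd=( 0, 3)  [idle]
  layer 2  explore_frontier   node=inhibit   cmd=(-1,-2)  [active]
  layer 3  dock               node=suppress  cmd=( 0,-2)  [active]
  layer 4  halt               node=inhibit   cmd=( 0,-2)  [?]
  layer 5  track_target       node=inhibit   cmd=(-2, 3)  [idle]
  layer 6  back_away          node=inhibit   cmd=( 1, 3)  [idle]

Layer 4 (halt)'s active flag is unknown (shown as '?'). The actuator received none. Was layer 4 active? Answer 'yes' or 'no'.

If layer 4 is active=yes:
  actuator would be none
If layer 4 is active=no:
  actuator would be (0, -2)
Observed none, so layer 4 was active.

yes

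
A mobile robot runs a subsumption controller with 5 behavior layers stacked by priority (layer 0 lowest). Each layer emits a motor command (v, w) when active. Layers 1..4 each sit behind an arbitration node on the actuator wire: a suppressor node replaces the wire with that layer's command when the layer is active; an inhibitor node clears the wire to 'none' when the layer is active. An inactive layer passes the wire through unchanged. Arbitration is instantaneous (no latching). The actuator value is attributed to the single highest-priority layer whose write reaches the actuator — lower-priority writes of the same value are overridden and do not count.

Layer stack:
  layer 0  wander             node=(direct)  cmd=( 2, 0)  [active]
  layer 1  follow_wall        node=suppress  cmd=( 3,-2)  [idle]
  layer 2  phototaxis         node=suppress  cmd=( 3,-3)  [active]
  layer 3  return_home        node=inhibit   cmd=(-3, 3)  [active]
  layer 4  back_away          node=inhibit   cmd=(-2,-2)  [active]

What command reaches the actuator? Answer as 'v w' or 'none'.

[0] wander on; wire := (2, 0)
[1] follow_wall off; pass (2, 0)
[2] phototaxis on (suppress); wire := (3, -3)
[3] return_home on (inhibit); wire := none
[4] back_away on (inhibit); wire := none
output none

none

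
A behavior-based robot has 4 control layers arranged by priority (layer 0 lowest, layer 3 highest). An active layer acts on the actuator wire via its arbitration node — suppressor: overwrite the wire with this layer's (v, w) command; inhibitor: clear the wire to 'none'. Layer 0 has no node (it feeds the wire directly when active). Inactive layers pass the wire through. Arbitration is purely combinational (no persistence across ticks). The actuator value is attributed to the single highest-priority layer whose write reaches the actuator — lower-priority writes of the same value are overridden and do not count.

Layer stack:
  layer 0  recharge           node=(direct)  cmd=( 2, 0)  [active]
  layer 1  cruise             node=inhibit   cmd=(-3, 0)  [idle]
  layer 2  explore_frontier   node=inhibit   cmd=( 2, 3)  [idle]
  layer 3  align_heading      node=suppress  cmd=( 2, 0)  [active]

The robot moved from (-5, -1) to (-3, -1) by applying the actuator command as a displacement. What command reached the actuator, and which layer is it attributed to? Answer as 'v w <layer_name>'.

displacement = (-3, -1) − (-5, -1) = (2, 0)
[0] recharge on; wire := (2, 0)
[1] cruise off; pass (2, 0)
[2] explore_frontier off; pass (2, 0)
[3] align_heading on (suppress); wire := (2, 0)
output (2, 0) — from layer 3 (align_heading)

2 0 align_heading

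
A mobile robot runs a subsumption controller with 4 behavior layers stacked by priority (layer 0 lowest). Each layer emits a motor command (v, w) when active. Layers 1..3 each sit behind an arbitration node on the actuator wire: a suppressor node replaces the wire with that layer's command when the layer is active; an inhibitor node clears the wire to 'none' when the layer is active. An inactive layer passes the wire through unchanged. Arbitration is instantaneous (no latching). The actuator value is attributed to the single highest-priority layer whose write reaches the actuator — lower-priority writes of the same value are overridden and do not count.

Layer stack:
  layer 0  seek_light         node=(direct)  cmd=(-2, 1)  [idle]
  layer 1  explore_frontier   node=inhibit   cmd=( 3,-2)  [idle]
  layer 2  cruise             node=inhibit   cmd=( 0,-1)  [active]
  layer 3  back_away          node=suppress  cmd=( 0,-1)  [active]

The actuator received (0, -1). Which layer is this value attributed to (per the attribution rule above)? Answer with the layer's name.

L0 seek_light: idle → wire = none
L1 explore_frontier: idle → wire stays none
L2 cruise: active, inhibitor → wire = none
L3 back_away: active, suppressor → wire = (0, -1)
actuator = (0, -1)
last writer: layer 3 = back_away

back_away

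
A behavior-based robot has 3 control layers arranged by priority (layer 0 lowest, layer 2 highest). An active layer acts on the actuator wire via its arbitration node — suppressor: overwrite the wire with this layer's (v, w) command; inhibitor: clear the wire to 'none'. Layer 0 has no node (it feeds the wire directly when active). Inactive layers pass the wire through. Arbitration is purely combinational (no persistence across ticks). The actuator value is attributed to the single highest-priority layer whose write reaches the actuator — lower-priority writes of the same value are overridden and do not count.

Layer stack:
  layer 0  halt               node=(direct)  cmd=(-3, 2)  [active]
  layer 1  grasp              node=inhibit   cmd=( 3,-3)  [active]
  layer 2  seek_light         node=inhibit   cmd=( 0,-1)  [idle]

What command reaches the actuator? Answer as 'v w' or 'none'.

L0 halt: active, feeds wire = (-3, 2)
L1 grasp: active, inhibitor → wire = none
L2 seek_light: idle → wire stays none
actuator = none

none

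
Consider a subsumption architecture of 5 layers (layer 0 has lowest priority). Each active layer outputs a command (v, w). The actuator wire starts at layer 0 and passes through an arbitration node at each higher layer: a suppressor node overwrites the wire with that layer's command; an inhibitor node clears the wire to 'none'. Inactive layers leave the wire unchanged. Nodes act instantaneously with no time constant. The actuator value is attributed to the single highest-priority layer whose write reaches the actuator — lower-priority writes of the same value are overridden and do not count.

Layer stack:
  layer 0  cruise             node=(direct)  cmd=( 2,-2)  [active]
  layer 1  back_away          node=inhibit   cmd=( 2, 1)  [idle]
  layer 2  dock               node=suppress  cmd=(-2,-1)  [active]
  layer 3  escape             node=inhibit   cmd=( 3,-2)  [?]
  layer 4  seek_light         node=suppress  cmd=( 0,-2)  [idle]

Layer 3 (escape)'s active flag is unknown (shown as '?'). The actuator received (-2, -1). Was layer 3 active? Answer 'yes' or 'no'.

no

If layer 3 is active=yes:
  actuator would be none
If layer 3 is active=no:
  actuator would be (-2, -1)
Observed (-2, -1), so layer 3 was idle.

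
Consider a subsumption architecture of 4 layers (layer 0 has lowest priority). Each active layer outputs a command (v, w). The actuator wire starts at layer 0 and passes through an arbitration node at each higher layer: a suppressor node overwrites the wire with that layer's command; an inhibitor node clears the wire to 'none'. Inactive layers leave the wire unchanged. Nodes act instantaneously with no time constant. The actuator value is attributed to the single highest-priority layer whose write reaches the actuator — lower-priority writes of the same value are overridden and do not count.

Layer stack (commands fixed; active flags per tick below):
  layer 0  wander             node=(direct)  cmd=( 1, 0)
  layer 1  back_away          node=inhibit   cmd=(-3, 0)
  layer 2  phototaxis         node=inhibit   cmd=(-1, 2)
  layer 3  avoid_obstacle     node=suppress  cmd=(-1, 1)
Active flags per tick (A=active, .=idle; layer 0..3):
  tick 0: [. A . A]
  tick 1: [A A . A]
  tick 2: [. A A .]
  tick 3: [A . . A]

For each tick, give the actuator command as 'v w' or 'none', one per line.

-1 1
-1 1
none
-1 1

tick 0:
  L0 wander: idle → wire = none
  L1 back_away: active, inhibitor → wire = none
  L2 phototaxis: idle → wire stays none
  L3 avoid_obstacle: active, suppressor → wire = (-1, 1)
  actuator = (-1, 1)
tick 1:
  L0 wander: active, feeds wire = (1, 0)
  L1 back_away: active, inhibitor → wire = none
  L2 phototaxis: idle → wire stays none
  L3 avoid_obstacle: active, suppressor → wire = (-1, 1)
  actuator = (-1, 1)
tick 2:
  L0 wander: idle → wire = none
  L1 back_away: active, inhibitor → wire = none
  L2 phototaxis: active, inhibitor → wire = none
  L3 avoid_obstacle: idle → wire stays none
  actuator = none
tick 3:
  L0 wander: active, feeds wire = (1, 0)
  L1 back_away: idle → wire stays (1, 0)
  L2 phototaxis: idle → wire stays (1, 0)
  L3 avoid_obstacle: active, suppressor → wire = (-1, 1)
  actuator = (-1, 1)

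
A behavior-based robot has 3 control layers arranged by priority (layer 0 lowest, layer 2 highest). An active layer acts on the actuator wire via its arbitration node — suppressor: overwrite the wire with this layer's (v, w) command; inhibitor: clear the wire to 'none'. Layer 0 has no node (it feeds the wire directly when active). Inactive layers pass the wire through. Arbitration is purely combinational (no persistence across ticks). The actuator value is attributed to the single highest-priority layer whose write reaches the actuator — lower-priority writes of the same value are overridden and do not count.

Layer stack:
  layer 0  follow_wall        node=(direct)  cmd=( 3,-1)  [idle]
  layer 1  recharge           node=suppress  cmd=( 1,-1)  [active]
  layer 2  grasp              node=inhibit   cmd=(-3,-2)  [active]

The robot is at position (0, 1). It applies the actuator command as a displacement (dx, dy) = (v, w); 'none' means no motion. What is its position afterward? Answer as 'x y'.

layer 0 (follow_wall) idle — none
layer 1 (recharge) active — suppresses: (1, -1)
layer 2 (grasp) active — inhibits: none
→ actuator none
position: (0, 1) + none = (0, 1)

0 1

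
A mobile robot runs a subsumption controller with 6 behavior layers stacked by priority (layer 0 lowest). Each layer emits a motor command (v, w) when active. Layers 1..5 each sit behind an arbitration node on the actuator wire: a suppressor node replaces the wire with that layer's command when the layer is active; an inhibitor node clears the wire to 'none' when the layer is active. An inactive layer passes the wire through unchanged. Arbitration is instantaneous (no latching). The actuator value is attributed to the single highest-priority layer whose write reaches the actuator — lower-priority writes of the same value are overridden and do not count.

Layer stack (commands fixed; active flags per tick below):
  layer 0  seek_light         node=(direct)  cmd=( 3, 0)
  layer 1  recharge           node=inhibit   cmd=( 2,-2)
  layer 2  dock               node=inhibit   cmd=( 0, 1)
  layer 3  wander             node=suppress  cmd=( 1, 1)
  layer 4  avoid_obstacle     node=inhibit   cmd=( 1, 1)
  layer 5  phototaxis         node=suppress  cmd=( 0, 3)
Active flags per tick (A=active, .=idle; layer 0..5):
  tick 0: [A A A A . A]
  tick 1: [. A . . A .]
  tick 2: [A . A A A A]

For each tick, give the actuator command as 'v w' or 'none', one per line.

tick 0:
  layer 0 (seek_light) active — direct: (3, 0)
  layer 1 (recharge) active — inhibits: none
  layer 2 (dock) active — inhibits: none
  layer 3 (wander) active — suppresses: (1, 1)
  layer 4 (avoid_obstacle) idle — unchanged: (1, 1)
  layer 5 (phototaxis) active — suppresses: (0, 3)
  → actuator (0, 3)
tick 1:
  layer 0 (seek_light) idle — none
  layer 1 (recharge) active — inhibits: none
  layer 2 (dock) idle — unchanged: none
  layer 3 (wander) idle — unchanged: none
  layer 4 (avoid_obstacle) active — inhibits: none
  layer 5 (phototaxis) idle — unchanged: none
  → actuator none
tick 2:
  layer 0 (seek_light) active — direct: (3, 0)
  layer 1 (recharge) idle — unchanged: (3, 0)
  layer 2 (dock) active — inhibits: none
  layer 3 (wander) active — suppresses: (1, 1)
  layer 4 (avoid_obstacle) active — inhibits: none
  layer 5 (phototaxis) active — suppresses: (0, 3)
  → actuator (0, 3)

0 3
none
0 3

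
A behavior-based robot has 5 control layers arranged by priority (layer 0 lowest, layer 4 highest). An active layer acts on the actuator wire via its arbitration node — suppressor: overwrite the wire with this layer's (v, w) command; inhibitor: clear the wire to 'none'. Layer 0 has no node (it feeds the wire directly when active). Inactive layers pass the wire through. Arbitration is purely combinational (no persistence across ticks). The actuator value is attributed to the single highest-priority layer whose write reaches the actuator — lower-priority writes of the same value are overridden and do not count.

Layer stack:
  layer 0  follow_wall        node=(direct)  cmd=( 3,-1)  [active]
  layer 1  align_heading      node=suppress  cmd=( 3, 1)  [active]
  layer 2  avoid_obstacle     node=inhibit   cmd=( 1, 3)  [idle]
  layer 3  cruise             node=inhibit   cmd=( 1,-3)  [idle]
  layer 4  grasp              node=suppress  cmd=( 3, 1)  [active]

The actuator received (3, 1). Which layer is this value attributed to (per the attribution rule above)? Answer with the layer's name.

[0] follow_wall on; wire := (3, -1)
[1] align_heading on (suppress); wire := (3, 1)
[2] avoid_obstacle off; pass (3, 1)
[3] cruise off; pass (3, 1)
[4] grasp on (suppress); wire := (3, 1)
output (3, 1)
last writer: layer 4 = grasp

grasp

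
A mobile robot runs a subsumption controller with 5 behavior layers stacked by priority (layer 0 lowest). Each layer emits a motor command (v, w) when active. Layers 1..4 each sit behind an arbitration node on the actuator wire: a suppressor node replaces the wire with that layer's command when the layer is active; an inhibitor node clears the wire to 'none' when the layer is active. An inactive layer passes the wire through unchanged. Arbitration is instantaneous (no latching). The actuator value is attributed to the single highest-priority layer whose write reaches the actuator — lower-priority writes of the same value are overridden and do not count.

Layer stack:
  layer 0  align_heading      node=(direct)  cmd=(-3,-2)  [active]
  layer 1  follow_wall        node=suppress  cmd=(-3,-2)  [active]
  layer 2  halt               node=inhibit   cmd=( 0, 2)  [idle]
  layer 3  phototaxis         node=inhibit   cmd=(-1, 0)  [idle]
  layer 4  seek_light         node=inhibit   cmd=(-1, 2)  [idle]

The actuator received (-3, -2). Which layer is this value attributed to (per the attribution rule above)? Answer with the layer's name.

follow_wall

[0] align_heading on; wire := (-3, -2)
[1] follow_wall on (suppress); wire := (-3, -2)
[2] halt off; pass (-3, -2)
[3] phototaxis off; pass (-3, -2)
[4] seek_light off; pass (-3, -2)
output (-3, -2)
last writer: layer 1 = follow_wall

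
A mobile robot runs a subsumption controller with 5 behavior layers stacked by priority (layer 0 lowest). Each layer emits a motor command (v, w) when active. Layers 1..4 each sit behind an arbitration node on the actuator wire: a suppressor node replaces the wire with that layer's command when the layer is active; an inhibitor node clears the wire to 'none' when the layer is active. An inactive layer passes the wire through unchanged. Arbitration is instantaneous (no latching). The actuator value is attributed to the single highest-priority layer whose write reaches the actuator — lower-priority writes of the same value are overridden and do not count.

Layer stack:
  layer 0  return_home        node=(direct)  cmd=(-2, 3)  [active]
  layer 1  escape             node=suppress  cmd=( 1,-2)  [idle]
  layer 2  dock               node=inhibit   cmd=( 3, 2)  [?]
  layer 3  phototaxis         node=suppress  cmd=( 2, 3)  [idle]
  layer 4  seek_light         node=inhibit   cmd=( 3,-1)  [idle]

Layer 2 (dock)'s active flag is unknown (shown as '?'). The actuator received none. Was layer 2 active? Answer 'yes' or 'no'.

If layer 2 is active=yes:
  actuator would be none
If layer 2 is active=no:
  actuator would be (-2, 3)
Observed none, so layer 2 was active.

yes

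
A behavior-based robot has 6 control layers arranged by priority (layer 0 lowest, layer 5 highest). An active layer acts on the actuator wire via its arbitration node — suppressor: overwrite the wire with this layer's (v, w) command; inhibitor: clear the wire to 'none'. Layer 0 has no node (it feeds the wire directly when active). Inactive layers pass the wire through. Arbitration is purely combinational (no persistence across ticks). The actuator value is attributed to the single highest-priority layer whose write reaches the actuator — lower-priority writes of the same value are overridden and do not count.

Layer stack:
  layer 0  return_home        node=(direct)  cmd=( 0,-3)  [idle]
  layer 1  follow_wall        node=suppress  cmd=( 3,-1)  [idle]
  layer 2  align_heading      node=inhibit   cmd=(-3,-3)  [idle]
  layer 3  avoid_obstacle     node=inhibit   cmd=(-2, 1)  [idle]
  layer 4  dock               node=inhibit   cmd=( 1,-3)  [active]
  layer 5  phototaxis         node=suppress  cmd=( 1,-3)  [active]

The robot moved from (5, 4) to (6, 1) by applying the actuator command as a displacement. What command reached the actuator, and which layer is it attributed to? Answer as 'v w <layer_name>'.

1 -3 phototaxis

displacement = (6, 1) − (5, 4) = (1, -3)
L0 return_home: idle → wire = none
L1 follow_wall: idle → wire stays none
L2 align_heading: idle → wire stays none
L3 avoid_obstacle: idle → wire stays none
L4 dock: active, inhibitor → wire = none
L5 phototaxis: active, suppressor → wire = (1, -3)
actuator = (1, -3) — from layer 5 (phototaxis)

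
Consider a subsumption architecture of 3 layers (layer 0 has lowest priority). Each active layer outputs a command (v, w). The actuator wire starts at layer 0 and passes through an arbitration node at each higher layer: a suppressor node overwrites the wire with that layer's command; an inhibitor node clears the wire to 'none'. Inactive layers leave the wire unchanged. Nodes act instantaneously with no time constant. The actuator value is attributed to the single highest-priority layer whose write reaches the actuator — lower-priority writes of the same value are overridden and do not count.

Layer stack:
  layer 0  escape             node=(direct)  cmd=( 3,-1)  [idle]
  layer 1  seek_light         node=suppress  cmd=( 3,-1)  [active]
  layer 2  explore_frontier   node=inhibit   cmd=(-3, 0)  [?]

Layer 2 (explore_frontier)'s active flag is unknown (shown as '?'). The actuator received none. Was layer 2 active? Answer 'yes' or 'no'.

If layer 2 is active=yes:
  actuator would be none
If layer 2 is active=no:
  actuator would be (3, -1)
Observed none, so layer 2 was active.

yes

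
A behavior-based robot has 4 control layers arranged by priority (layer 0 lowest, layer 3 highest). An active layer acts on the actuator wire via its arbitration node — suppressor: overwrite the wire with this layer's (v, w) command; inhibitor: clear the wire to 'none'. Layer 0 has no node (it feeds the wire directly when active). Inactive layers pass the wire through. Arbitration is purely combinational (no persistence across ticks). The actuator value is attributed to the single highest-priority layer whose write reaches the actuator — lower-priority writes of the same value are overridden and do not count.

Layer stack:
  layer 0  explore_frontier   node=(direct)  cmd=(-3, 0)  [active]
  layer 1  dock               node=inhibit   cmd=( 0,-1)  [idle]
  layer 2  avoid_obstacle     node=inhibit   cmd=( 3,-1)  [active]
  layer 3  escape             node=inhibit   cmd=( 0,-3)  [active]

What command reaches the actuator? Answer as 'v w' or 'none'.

layer 0 (explore_frontier) active — direct: (-3, 0)
layer 1 (dock) idle — unchanged: (-3, 0)
layer 2 (avoid_obstacle) active — inhibits: none
layer 3 (escape) active — inhibits: none
→ actuator none

none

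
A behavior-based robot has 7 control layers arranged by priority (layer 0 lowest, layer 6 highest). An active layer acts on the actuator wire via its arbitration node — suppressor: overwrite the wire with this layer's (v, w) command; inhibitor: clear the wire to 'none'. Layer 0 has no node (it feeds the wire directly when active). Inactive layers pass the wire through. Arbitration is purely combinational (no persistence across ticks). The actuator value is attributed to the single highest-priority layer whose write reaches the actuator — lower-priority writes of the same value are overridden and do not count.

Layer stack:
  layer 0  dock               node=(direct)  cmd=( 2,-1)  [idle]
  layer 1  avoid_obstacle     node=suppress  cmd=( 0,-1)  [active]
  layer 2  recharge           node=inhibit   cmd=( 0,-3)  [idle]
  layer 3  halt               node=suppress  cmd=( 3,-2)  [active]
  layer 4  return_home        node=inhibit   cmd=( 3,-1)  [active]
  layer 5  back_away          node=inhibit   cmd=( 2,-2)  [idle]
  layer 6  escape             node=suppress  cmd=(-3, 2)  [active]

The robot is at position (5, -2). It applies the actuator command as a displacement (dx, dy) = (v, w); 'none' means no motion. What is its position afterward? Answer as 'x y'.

2 0

[0] dock off; wire := none
[1] avoid_obstacle on (suppress); wire := (0, -1)
[2] recharge off; pass (0, -1)
[3] halt on (suppress); wire := (3, -2)
[4] return_home on (inhibit); wire := none
[5] back_away off; pass none
[6] escape on (suppress); wire := (-3, 2)
output (-3, 2)
position: (5, -2) + (-3, 2) = (2, 0)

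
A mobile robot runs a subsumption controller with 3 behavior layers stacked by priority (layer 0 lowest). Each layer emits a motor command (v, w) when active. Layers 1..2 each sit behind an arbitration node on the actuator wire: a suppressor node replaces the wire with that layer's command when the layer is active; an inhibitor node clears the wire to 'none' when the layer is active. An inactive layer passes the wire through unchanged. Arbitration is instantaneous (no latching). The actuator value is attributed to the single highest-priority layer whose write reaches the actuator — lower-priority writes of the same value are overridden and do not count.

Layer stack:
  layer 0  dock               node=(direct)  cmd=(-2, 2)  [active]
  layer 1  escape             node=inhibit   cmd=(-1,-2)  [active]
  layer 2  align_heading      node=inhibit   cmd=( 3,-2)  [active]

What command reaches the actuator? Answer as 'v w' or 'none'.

L0 dock: active, feeds wire = (-2, 2)
L1 escape: active, inhibitor → wire = none
L2 align_heading: active, inhibitor → wire = none
actuator = none

none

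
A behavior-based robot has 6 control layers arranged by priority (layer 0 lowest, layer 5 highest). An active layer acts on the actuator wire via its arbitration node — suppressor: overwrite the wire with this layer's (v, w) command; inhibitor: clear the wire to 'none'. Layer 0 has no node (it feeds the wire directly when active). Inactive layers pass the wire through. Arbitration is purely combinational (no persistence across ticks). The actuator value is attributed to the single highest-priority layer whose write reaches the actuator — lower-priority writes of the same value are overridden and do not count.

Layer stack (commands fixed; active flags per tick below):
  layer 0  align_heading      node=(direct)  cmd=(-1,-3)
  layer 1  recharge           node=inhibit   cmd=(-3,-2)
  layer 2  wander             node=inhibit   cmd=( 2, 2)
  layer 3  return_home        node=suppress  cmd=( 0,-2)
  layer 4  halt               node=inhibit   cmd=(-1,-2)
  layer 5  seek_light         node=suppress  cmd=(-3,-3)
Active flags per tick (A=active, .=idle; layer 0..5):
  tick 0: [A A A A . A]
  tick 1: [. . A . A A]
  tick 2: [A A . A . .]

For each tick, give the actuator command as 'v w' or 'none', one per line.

-3 -3
-3 -3
0 -2

tick 0:
  layer 0 (align_heading) active — direct: (-1, -3)
  layer 1 (recharge) active — inhibits: none
  layer 2 (wander) active — inhibits: none
  layer 3 (return_home) active — suppresses: (0, -2)
  layer 4 (halt) idle — unchanged: (0, -2)
  layer 5 (seek_light) active — suppresses: (-3, -3)
  → actuator (-3, -3)
tick 1:
  layer 0 (align_heading) idle — none
  layer 1 (recharge) idle — unchanged: none
  layer 2 (wander) active — inhibits: none
  layer 3 (return_home) idle — unchanged: none
  layer 4 (halt) active — inhibits: none
  layer 5 (seek_light) active — suppresses: (-3, -3)
  → actuator (-3, -3)
tick 2:
  layer 0 (align_heading) active — direct: (-1, -3)
  layer 1 (recharge) active — inhibits: none
  layer 2 (wander) idle — unchanged: none
  layer 3 (return_home) active — suppresses: (0, -2)
  layer 4 (halt) idle — unchanged: (0, -2)
  layer 5 (seek_light) idle — unchanged: (0, -2)
  → actuator (0, -2)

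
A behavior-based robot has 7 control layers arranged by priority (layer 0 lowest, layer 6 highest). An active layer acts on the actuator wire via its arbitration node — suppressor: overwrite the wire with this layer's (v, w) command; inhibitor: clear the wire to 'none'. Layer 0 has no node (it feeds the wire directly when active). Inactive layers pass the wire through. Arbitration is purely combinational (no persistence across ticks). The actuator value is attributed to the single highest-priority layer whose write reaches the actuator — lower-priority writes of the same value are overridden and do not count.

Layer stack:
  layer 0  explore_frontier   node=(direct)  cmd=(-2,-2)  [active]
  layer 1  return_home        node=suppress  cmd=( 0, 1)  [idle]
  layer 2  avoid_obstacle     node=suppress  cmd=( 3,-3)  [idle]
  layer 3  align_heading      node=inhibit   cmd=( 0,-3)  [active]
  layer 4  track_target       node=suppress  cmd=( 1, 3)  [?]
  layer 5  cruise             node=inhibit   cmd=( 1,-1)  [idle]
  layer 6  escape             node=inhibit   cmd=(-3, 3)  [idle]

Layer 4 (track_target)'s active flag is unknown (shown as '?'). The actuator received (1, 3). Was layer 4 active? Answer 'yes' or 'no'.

yes

If layer 4 is active=yes:
  actuator would be (1, 3)
If layer 4 is active=no:
  actuator would be none
Observed (1, 3), so layer 4 was active.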